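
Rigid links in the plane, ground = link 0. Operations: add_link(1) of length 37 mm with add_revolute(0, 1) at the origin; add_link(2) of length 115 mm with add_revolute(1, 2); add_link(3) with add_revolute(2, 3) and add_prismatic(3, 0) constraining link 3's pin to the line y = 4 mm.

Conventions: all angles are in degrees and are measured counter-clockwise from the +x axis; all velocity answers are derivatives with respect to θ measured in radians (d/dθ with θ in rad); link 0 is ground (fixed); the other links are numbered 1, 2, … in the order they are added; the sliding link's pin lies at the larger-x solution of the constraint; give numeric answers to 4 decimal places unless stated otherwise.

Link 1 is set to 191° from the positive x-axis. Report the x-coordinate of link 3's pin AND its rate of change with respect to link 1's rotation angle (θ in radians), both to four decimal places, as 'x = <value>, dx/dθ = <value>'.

geometry: r = 37 mm, L = 115 mm, e = 4 mm
crank pin P = (r cos θ, r sin θ) = (-36.320206, -7.059933)
h = r sin θ − e = -7.059933 − 4 = -11.059933
x = r cos θ + √(L² − h²) = -36.320206 + 114.466929 = 78.146723
dx/dθ = −r sin θ − h·r cos θ/√(L² − h²) (θ in radians; h = -11.059933) = 3.550631

x = 78.1467, dx/dθ = 3.5506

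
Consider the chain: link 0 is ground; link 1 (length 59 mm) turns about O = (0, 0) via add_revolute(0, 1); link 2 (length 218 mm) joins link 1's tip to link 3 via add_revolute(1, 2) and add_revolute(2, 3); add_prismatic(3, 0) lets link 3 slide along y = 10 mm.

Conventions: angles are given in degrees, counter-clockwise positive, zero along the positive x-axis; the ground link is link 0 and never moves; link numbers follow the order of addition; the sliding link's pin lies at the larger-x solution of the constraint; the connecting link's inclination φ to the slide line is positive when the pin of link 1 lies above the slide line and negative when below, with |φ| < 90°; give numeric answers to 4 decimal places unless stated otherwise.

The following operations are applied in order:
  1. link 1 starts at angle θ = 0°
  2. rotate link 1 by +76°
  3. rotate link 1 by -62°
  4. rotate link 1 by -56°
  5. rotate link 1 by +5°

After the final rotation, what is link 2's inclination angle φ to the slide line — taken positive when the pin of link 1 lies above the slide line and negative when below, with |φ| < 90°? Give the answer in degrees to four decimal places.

geometry: r = 59 mm, L = 218 mm, e = 10 mm; θ starts at 0°
rotate link 1 by +76°: θ ← 0° +76° = 76°
rotate link 1 by -62°: θ ← 76° -62° = 14°
rotate link 1 by -56°: θ ← 14° -56° = -42°
rotate link 1 by +5°: θ ← -42° +5° = -37°
h = r sin θ − e = -35.507086 − 10 = -45.507086
sin φ = h / L = -45.507086 / 218 = -0.20874810
φ = arcsin(-0.20874810) = -12.048998°

-12.0490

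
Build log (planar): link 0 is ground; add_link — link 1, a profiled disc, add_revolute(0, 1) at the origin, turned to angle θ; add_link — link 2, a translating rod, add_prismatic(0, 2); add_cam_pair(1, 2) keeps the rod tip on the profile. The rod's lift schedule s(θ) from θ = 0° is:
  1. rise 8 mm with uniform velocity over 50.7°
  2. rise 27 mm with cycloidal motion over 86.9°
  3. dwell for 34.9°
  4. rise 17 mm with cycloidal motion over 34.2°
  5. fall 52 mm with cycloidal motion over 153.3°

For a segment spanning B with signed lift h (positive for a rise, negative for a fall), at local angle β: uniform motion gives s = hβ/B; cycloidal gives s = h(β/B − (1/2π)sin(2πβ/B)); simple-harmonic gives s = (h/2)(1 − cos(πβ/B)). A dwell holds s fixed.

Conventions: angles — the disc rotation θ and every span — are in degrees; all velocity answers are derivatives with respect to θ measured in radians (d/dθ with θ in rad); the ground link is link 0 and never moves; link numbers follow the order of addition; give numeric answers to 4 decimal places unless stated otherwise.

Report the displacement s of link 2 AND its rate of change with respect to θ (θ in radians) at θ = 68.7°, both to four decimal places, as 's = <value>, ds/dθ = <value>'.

seg 1 [0°–50.7°] uniform, h=8: full span → s += 8 → s = 8.0000
seg 2 [50.7°–137.6°] cycloidal, h=27: θ=68.7° here. β=18, B=86.9. 27·(0.2071 − sin(2π·0.2071)/(2π)) = 1.4504 → s = 9.4504
velocity in seg [50.7°–137.6°] (cycloidal), θ in radians: β = 18° = 0.3142 rad, B = 86.9° = 1.5167 rad; ds/dθ = (h/B)(1 − cos(2πβ/B)) = (27/1.5167)(1 − cos(2π·0.2071)) = 13.065060 mm/rad

s = 9.4504, ds/dθ = 13.0651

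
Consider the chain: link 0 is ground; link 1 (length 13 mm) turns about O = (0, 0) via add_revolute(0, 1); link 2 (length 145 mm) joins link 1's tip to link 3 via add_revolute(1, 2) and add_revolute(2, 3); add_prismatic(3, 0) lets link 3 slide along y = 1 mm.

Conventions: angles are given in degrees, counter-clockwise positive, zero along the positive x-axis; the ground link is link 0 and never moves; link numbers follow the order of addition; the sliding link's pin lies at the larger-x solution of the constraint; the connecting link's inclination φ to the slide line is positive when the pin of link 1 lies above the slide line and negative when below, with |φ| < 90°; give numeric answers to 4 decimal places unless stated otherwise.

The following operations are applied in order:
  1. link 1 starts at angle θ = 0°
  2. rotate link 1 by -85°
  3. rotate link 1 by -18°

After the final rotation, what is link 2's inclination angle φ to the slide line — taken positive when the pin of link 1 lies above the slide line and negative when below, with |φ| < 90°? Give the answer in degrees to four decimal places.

geometry: r = 13 mm, L = 145 mm, e = 1 mm; θ starts at 0°
rotate link 1 by -85°: θ ← 0° -85° = -85°
rotate link 1 by -18°: θ ← -85° -18° = -103°
h = r sin θ − e = -12.666811 − 1 = -13.666811
sin φ = h / L = -13.666811 / 145 = -0.09425387
φ = arcsin(-0.09425387) = -5.408377°

-5.4084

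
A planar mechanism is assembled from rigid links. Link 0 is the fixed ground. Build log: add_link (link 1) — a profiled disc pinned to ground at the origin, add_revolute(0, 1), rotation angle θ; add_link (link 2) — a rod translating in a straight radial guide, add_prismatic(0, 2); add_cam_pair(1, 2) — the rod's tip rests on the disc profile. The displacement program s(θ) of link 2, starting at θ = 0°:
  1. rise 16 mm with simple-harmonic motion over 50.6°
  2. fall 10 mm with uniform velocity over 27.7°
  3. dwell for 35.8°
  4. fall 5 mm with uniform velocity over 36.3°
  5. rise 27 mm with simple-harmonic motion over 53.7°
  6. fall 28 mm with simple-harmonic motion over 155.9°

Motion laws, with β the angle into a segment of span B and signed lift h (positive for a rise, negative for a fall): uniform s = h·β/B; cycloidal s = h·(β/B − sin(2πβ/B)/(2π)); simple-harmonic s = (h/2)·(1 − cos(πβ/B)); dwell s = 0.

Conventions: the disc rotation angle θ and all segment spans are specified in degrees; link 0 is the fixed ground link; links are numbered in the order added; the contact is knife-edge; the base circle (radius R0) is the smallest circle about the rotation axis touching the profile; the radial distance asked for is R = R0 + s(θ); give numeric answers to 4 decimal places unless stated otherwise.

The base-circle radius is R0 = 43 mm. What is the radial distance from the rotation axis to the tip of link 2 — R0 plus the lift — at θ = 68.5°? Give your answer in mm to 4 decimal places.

seg 1 [0°–50.6°] simple-harmonic, h=16: full span → s += 16 → s = 16.0000
seg 2 [50.6°–78.3°] uniform, h=-10: θ=68.5° here. β=17.9, B=27.7. -10·17.9/27.7 = -6.4621 → s = 9.5379
R = R0 + s = 43 + 9.5379 = 52.5379

52.5379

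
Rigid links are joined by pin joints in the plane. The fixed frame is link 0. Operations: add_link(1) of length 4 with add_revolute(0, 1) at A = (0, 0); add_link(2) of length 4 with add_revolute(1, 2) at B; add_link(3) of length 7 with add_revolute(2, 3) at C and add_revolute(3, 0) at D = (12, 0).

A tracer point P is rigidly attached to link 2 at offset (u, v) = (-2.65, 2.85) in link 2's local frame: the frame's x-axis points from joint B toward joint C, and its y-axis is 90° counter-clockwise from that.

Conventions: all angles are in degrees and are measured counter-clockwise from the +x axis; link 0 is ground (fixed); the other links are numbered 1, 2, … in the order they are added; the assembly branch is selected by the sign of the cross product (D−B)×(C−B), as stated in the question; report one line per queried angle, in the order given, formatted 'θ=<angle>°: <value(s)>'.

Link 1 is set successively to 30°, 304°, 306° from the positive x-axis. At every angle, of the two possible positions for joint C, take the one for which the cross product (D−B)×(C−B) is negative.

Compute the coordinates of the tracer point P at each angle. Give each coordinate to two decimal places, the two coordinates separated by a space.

A=(0,0), D=(12.00,0)
θ=30°: B = A + 4.00·(cos30°, sin30°) = (3.4641, 2.0000)
θ=30°: |BD| = 8.7671
θ=30°: circle(B,4.00) ∩ circle(D,7.00): a=2.5015, h=3.1213
θ=30°:   candidates: C₊=(6.6117,4.4683) cross=27.365; C₋=(5.1876,-1.6097) cross=-27.365
θ=30°:   branch - wants cross < 0 → take C=(5.1876,-1.6097) (cross=-27.365)
θ=30°: ex = (C−B)/|BC| = (0.4309,-0.9024); ey = (0.9024,0.4309)
θ=30°: P = B + -2.65·ex + 2.85·ey = (4.8942,5.6194)
θ=304°: B = A + 4.00·(cos304°, sin304°) = (2.2368, -3.3162)
θ=304°: |BD| = 10.3110
θ=304°: circle(B,4.00) ∩ circle(D,7.00): a=3.5553, h=1.8330
θ=304°:   candidates: C₊=(5.0137,-0.4371) cross=18.900; C₋=(6.1927,-3.9083) cross=-18.900
θ=304°:   branch - wants cross < 0 → take C=(6.1927,-3.9083) (cross=-18.900)
θ=304°: ex = (C−B)/|BC| = (0.9890,-0.1480); ey = (0.1480,0.9890)
θ=304°: P = B + -2.65·ex + 2.85·ey = (0.0379,-0.1052)
θ=306°: B = A + 4.00·(cos306°, sin306°) = (2.3511, -3.2361)
θ=306°: |BD| = 10.1771
θ=306°: circle(B,4.00) ∩ circle(D,7.00): a=3.4672, h=1.9946
θ=306°:   candidates: C₊=(5.0042,-0.2425) cross=20.299; C₋=(6.2726,-4.0246) cross=-20.299
θ=306°:   branch - wants cross < 0 → take C=(6.2726,-4.0246) (cross=-20.299)
θ=306°: ex = (C−B)/|BC| = (0.9804,-0.1971); ey = (0.1971,0.9804)
θ=306°: P = B + -2.65·ex + 2.85·ey = (0.3150,0.0804)

θ=30°: 4.89 5.62
θ=304°: 0.04 -0.11
θ=306°: 0.31 0.08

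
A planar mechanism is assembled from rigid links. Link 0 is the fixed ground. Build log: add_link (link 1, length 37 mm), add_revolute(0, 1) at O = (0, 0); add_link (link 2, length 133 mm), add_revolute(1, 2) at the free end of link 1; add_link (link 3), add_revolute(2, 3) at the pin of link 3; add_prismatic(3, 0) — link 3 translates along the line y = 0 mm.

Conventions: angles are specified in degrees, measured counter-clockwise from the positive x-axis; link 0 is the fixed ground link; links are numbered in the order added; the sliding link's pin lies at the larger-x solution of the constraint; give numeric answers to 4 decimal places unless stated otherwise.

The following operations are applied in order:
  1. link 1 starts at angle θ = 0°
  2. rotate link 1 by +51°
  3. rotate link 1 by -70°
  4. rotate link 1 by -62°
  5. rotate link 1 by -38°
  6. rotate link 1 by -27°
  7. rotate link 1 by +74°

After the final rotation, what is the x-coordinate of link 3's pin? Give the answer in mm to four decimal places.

geometry: r = 37 mm, L = 133 mm, e = 0 mm; θ starts at 0°
rotate link 1 by +51°: θ ← 0° +51° = 51°
rotate link 1 by -70°: θ ← 51° -70° = -19°
rotate link 1 by -62°: θ ← -19° -62° = -81°
rotate link 1 by -38°: θ ← -81° -38° = -119°
rotate link 1 by -27°: θ ← -119° -27° = -146°
rotate link 1 by +74°: θ ← -146° +74° = -72°
crank pin P = (r cos θ, r sin θ) = (11.433629, -35.189091)
h = r sin θ − e = -35.189091 − 0 = -35.189091
x = r cos θ + √(L² − h²) = 11.433629 + 128.260391 = 139.694020

139.6940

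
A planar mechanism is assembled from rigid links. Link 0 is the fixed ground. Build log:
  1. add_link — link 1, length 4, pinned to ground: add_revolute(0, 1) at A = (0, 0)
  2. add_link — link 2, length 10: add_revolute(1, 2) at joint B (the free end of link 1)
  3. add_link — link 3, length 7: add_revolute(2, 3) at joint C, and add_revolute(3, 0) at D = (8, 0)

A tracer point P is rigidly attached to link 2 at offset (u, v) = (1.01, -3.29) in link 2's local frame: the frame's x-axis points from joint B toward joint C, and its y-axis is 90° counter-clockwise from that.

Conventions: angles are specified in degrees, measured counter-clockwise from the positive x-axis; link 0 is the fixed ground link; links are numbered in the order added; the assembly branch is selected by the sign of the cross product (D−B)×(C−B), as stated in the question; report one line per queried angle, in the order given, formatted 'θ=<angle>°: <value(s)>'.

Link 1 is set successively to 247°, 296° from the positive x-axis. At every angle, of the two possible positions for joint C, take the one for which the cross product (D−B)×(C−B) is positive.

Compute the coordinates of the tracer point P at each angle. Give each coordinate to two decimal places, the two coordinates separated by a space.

A=(0,0), D=(8.00,0)
θ=247°: B = A + 4.00·(cos247°, sin247°) = (-1.5629, -3.6820)
θ=247°: |BD| = 10.2473
θ=247°: circle(B,10.00) ∩ circle(D,7.00): a=7.6121, h=6.4850
θ=247°:   candidates: C₊=(3.2106,5.1051) cross=66.454; C₋=(7.8710,-6.9988) cross=-66.454
θ=247°:   branch + wants cross > 0 → take C=(3.2106,5.1051) (cross=66.454)
θ=247°: ex = (C−B)/|BC| = (0.4774,0.8787); ey = (-0.8787,0.4774)
θ=247°: P = B + 1.01·ex + -3.29·ey = (1.8102,-4.3650)
θ=296°: B = A + 4.00·(cos296°, sin296°) = (1.7535, -3.5952)
θ=296°: |BD| = 7.2072
θ=296°: circle(B,10.00) ∩ circle(D,7.00): a=7.1417, h=6.9997
θ=296°:   candidates: C₊=(4.4516,6.0340) cross=50.448; C₋=(11.4349,-6.0993) cross=-50.448
θ=296°:   branch + wants cross > 0 → take C=(4.4516,6.0340) (cross=50.448)
θ=296°: ex = (C−B)/|BC| = (0.2698,0.9629); ey = (-0.9629,0.2698)
θ=296°: P = B + 1.01·ex + -3.29·ey = (5.1940,-3.5103)

θ=247°: 1.81 -4.37
θ=296°: 5.19 -3.51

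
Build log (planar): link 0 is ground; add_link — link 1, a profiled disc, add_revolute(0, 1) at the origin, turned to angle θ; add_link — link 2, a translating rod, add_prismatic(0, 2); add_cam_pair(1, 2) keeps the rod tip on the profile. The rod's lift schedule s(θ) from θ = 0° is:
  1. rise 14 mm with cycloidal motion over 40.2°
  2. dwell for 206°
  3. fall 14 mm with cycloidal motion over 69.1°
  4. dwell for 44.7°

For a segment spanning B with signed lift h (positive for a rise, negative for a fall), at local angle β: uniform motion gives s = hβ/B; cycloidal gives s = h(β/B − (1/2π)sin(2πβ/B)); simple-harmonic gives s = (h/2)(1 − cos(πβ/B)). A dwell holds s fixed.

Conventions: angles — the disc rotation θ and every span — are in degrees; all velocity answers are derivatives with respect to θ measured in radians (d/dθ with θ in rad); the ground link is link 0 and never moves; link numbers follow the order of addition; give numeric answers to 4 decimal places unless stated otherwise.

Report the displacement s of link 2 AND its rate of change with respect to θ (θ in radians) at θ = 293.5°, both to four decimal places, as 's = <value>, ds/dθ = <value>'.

seg 1 [0°–40.2°] cycloidal, h=14: full span → s += 14 → s = 14.0000
seg 2 [40.2°–246.2°] dwell: s stays 14.0000
seg 3 [246.2°–315.3°] cycloidal, h=-14: θ=293.5° here. β=47.3, B=69.1. -14·(0.6845 − sin(2π·0.6845)/(2π)) = -11.6254 → s = 2.3746
velocity in seg [246.2°–315.3°] (cycloidal), θ in radians: β = 47.3° = 0.8255 rad, B = 69.1° = 1.2060 rad; ds/dθ = (h/B)(1 − cos(2πβ/B)) = ((-14)/1.2060)(1 − cos(2π·0.6845)) = -16.251092 mm/rad

s = 2.3746, ds/dθ = -16.2511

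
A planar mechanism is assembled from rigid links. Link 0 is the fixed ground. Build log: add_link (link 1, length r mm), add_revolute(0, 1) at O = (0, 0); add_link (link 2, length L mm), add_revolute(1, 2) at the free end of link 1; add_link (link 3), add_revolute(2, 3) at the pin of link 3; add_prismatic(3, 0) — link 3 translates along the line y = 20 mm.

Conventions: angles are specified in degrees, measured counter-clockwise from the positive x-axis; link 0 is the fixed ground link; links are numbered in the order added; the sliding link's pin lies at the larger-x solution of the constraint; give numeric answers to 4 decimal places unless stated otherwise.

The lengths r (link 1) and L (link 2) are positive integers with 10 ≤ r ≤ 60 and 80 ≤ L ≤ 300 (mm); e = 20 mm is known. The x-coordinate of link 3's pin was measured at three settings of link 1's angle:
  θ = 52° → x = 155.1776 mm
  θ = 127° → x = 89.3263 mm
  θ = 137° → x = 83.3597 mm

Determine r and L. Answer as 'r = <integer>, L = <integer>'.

constraint per measurement: (x − r cos θ)² + (r sin θ − e)² = L²
subtracting the θ₁ and θ₂ equations cancels the r² and L² terms:
r = (x₁² − x₂²) / (2[(x₁cos θ₁ + e sin θ₁) − (x₂cos θ₂ + e sin θ₂)]) = 54.0000 → r = 54
L² = (x₁ − r cos θ₁)² + (r sin θ₁ − e)² = 15376.0023 → L = 124.0000 → L = 124
check at θ₃=137°: x = 83.3597 (printed 83.3597) ✓

r = 54, L = 124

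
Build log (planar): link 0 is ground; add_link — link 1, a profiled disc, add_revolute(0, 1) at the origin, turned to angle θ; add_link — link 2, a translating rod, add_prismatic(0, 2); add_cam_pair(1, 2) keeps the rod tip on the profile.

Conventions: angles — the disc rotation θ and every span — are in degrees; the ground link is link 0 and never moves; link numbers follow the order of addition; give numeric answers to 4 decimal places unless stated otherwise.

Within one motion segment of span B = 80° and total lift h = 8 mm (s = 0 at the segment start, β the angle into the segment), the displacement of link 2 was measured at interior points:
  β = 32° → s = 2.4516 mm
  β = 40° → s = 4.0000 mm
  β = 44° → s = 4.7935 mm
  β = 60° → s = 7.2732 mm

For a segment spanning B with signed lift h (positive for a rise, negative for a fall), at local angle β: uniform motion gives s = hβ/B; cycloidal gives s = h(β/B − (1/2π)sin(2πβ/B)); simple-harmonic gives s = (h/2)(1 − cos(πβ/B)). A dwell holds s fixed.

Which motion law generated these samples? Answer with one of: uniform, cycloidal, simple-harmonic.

candidates at β/B = r: uniform s = h·r (linear in β); cycloidal s = h·(r − sin(2πr)/(2π)); simple-harmonic s = (h/2)(1 − cos(πr))
β=32°: printed 2.4516 | uniform 3.2000, cycloidal 2.4516, simple-harmonic 2.7639
β=40°: printed 4.0000 | uniform 4.0000, cycloidal 4.0000, simple-harmonic 4.0000
β=44°: printed 4.7935 | uniform 4.4000, cycloidal 4.7935, simple-harmonic 4.6257
β=60°: printed 7.2732 | uniform 6.0000, cycloidal 7.2732, simple-harmonic 6.8284
only one law matches every sample → cycloidal

cycloidal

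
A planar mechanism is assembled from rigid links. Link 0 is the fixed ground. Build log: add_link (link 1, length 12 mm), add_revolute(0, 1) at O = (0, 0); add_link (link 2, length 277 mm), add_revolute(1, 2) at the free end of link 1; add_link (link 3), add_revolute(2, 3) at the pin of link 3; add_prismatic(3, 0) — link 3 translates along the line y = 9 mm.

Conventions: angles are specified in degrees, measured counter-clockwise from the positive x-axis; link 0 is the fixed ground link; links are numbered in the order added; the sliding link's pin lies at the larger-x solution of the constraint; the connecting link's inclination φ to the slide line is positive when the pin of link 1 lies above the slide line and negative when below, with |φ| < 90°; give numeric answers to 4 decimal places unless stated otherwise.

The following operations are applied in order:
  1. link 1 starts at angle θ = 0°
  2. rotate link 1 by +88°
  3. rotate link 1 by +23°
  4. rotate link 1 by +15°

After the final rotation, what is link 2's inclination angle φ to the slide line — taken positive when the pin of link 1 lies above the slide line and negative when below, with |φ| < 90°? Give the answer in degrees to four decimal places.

geometry: r = 12 mm, L = 277 mm, e = 9 mm; θ starts at 0°
rotate link 1 by +88°: θ ← 0° +88° = 88°
rotate link 1 by +23°: θ ← 88° +23° = 111°
rotate link 1 by +15°: θ ← 111° +15° = 126°
h = r sin θ − e = 9.708204 − 9 = 0.708204
sin φ = h / L = 0.708204 / 277 = 0.00255669
φ = arcsin(0.00255669) = 0.146488°

0.1465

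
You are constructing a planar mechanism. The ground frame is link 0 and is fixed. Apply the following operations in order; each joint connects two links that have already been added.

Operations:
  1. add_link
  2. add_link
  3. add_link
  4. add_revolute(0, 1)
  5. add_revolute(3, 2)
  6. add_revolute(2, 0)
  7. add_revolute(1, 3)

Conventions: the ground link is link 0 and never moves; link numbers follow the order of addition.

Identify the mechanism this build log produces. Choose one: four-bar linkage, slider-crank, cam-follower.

links: 4 (incl. ground); joints: 4 revolute, 0 prismatic, 0 higher (cam) pair, forming one closed loop
4 links in a single 4R loop → four-bar linkage

four-bar linkage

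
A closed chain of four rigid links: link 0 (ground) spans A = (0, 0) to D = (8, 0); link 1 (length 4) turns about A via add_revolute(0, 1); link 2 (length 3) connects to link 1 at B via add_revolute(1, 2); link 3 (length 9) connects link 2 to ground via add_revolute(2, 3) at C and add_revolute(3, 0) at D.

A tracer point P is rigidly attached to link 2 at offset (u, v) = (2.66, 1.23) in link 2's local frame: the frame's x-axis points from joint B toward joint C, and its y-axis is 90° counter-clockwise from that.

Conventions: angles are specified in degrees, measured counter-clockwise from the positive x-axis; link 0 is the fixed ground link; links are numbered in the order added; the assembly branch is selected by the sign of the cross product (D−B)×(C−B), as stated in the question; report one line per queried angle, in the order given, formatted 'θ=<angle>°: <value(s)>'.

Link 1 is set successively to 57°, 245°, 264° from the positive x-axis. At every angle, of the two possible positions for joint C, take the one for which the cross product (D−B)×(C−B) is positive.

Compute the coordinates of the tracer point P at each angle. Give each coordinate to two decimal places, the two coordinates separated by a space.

A=(0,0), D=(8.00,0)
θ=57°: B = A + 4.00·(cos57°, sin57°) = (2.1786, 3.3547)
θ=57°: |BD| = 6.7189
θ=57°: circle(B,3.00) ∩ circle(D,9.00): a=-1.9986, h=2.2373
θ=57°:   candidates: C₊=(1.5640,6.2911) cross=15.032; C₋=(-0.6702,2.4141) cross=-15.032
θ=57°:   branch + wants cross > 0 → take C=(1.5640,6.2911) (cross=15.032)
θ=57°: ex = (C−B)/|BC| = (-0.2049,0.9788); ey = (-0.9788,-0.2049)
θ=57°: P = B + 2.66·ex + 1.23·ey = (0.4297,5.7063)
θ=245°: B = A + 4.00·(cos245°, sin245°) = (-1.6905, -3.6252)
θ=245°: |BD| = 10.3464
θ=245°: circle(B,3.00) ∩ circle(D,9.00): a=1.6937, h=2.4762
θ=245°:   candidates: C₊=(-0.9717,-0.7126) cross=25.619; C₋=(0.7635,-5.3510) cross=-25.619
θ=245°:   branch + wants cross > 0 → take C=(-0.9717,-0.7126) (cross=25.619)
θ=245°: ex = (C−B)/|BC| = (0.2396,0.9709); ey = (-0.9709,0.2396)
θ=245°: P = B + 2.66·ex + 1.23·ey = (-2.2474,-0.7480)
θ=264°: B = A + 4.00·(cos264°, sin264°) = (-0.4181, -3.9781)
θ=264°: |BD| = 9.3107
θ=264°: circle(B,3.00) ∩ circle(D,9.00): a=0.7889, h=2.8944
θ=264°:   candidates: C₊=(-0.9415,-1.0241) cross=26.949; C₋=(1.5318,-6.2580) cross=-26.949
θ=264°:   branch + wants cross > 0 → take C=(-0.9415,-1.0241) (cross=26.949)
θ=264°: ex = (C−B)/|BC| = (-0.1745,0.9847); ey = (-0.9847,-0.1745)
θ=264°: P = B + 2.66·ex + 1.23·ey = (-2.0934,-1.5735)

θ=57°: 0.43 5.71
θ=245°: -2.25 -0.75
θ=264°: -2.09 -1.57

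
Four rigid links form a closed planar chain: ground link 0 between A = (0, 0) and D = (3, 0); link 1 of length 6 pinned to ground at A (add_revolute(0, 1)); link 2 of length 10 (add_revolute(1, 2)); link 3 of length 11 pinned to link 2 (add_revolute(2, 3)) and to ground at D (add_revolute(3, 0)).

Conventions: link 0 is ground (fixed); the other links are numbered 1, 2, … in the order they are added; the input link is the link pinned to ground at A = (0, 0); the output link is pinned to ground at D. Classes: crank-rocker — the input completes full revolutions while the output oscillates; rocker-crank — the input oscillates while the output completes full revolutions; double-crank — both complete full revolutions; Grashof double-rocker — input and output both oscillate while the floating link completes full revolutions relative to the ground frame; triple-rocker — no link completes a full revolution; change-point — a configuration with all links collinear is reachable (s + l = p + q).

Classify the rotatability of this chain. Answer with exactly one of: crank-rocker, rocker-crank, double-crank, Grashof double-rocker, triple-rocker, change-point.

lengths: ground=3, input=6, coupler=10, output=11
sorted: s=3 (shortest), l=11 (longest), p+q=16
s + l = 14 vs p + q = 16
s + l < p + q (Grashof) with shortest = ground link → double-crank

double-crank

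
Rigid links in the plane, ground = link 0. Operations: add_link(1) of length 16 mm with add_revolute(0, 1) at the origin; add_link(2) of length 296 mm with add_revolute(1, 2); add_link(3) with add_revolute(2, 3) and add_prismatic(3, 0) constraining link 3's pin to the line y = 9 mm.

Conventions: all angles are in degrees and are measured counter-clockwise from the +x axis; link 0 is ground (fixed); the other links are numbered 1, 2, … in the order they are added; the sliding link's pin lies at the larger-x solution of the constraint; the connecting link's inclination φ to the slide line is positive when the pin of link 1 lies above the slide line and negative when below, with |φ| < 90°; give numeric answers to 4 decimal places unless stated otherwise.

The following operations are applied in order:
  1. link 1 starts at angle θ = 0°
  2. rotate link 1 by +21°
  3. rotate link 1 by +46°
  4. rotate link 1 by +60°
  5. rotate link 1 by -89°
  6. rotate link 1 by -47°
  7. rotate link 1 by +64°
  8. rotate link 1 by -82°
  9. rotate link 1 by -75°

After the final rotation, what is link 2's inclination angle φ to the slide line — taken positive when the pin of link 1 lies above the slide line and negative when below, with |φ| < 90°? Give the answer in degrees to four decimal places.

geometry: r = 16 mm, L = 296 mm, e = 9 mm; θ starts at 0°
rotate link 1 by +21°: θ ← 0° +21° = 21°
rotate link 1 by +46°: θ ← 21° +46° = 67°
rotate link 1 by +60°: θ ← 67° +60° = 127°
rotate link 1 by -89°: θ ← 127° -89° = 38°
rotate link 1 by -47°: θ ← 38° -47° = -9°
rotate link 1 by +64°: θ ← -9° +64° = 55°
rotate link 1 by -82°: θ ← 55° -82° = -27°
rotate link 1 by -75°: θ ← -27° -75° = -102°
h = r sin θ − e = -15.650362 − 9 = -24.650362
sin φ = h / L = -24.650362 / 296 = -0.08327825
φ = arcsin(-0.08327825) = -4.777025°

-4.7770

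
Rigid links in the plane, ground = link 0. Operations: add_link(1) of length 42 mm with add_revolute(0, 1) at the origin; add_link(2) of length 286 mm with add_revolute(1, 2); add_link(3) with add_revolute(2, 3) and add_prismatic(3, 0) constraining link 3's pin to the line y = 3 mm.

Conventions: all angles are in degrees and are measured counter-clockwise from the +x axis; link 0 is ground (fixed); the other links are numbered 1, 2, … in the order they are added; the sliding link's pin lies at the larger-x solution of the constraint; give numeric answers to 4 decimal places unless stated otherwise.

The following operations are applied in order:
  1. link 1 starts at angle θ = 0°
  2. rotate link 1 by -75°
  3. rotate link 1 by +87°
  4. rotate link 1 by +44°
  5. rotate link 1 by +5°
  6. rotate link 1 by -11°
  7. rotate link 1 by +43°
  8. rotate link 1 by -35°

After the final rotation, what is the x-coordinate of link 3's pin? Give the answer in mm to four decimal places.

geometry: r = 42 mm, L = 286 mm, e = 3 mm; θ starts at 0°
rotate link 1 by -75°: θ ← 0° -75° = -75°
rotate link 1 by +87°: θ ← -75° +87° = 12°
rotate link 1 by +44°: θ ← 12° +44° = 56°
rotate link 1 by +5°: θ ← 56° +5° = 61°
rotate link 1 by -11°: θ ← 61° -11° = 50°
rotate link 1 by +43°: θ ← 50° +43° = 93°
rotate link 1 by -35°: θ ← 93° -35° = 58°
crank pin P = (r cos θ, r sin θ) = (22.256609, 35.618020)
h = r sin θ − e = 35.618020 − 3 = 32.618020
x = r cos θ + √(L² − h²) = 22.256609 + 284.133885 = 306.390494

306.3905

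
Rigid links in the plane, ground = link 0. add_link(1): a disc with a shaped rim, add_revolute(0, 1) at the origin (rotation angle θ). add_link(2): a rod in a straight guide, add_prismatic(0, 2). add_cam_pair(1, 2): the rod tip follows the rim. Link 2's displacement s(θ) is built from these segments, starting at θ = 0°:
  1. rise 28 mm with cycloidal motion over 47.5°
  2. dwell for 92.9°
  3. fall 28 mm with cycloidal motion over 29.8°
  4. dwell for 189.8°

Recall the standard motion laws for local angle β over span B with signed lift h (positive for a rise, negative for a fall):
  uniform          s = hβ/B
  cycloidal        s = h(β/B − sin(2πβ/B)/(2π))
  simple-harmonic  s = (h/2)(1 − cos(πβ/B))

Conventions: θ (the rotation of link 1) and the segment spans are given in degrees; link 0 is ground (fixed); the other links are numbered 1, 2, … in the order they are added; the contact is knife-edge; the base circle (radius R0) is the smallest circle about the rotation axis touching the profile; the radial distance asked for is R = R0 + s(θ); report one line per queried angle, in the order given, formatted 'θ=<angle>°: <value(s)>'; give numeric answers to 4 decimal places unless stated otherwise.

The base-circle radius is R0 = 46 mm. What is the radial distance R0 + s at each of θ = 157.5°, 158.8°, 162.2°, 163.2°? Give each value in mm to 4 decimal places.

segment 1 (0° to 47.5°, cycloidal, h = 28) is passed completely: s = 0.0000 + (28) = 28.0000
segment 2 (47.5° to 140.4°, dwell): s unchanged at 28.0000
θ = 157.5° falls in segment 3 (140.4° to 170.2°, cycloidal, h = -28): β = 157.5 − 140.4 = 17.1°, B = 29.8°; Δs = -28·(0.5738 − sin(2π·0.5738)/(2π)) = -18.0609; s = 28.0000 − 18.0609 = 9.9391
θ = 158.8° falls in segment 3 (140.4° to 170.2°, cycloidal, h = -28): β = 158.8 − 140.4 = 18.4°, B = 29.8°; Δs = -28·(0.6174 − sin(2π·0.6174)/(2π)) = -20.2867; s = 28.0000 − 20.2867 = 7.7133
θ = 162.2° falls in segment 3 (140.4° to 170.2°, cycloidal, h = -28): β = 162.2 − 140.4 = 21.8°, B = 29.8°; Δs = -28·(0.7315 − sin(2π·0.7315)/(2π)) = -24.9096; s = 28.0000 − 24.9096 = 3.0904
θ = 163.2° falls in segment 3 (140.4° to 170.2°, cycloidal, h = -28): β = 163.2 − 140.4 = 22.8°, B = 29.8°; Δs = -28·(0.7651 − sin(2π·0.7651)/(2π)) = -25.8591; s = 28.0000 − 25.8591 = 2.1409
θ=157.5°: R = R0 + s = 46 + 9.9391 = 55.9391
θ=158.8°: R = R0 + s = 46 + 7.7133 = 53.7133
θ=162.2°: R = R0 + s = 46 + 3.0904 = 49.0904
θ=163.2°: R = R0 + s = 46 + 2.1409 = 48.1409

θ=157.5°: 55.9391
θ=158.8°: 53.7133
θ=162.2°: 49.0904
θ=163.2°: 48.1409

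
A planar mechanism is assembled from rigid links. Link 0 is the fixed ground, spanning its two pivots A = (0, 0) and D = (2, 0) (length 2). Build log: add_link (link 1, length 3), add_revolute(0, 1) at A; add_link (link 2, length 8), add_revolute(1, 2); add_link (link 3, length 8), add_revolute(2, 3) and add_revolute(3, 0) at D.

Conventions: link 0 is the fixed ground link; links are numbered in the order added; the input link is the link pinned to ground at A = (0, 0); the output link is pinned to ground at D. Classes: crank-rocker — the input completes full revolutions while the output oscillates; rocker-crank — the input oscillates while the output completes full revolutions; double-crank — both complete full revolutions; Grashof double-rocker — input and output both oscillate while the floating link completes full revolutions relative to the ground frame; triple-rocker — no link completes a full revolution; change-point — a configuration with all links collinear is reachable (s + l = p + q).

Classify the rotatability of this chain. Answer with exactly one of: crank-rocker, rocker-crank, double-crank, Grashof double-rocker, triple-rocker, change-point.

lengths: ground=2, input=3, coupler=8, output=8
sorted: s=2 (shortest), l=8 (longest), p+q=11
s + l = 10 vs p + q = 11
s + l < p + q (Grashof) with shortest = ground link → double-crank

double-crank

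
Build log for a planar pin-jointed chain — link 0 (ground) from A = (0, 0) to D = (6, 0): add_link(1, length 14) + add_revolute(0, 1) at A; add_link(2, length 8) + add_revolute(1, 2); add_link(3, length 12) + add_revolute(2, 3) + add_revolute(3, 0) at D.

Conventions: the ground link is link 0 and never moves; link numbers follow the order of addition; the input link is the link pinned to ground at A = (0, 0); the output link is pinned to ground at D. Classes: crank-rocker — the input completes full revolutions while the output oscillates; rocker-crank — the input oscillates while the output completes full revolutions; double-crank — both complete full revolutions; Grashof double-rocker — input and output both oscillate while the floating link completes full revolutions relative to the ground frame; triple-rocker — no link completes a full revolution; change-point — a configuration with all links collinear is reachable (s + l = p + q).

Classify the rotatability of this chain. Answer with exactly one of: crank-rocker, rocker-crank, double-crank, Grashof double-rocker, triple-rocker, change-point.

lengths: ground=6, input=14, coupler=8, output=12
sorted: s=6 (shortest), l=14 (longest), p+q=20
s + l = 20 vs p + q = 20
s + l = p + q → change-point (collinear configuration reachable)

change-point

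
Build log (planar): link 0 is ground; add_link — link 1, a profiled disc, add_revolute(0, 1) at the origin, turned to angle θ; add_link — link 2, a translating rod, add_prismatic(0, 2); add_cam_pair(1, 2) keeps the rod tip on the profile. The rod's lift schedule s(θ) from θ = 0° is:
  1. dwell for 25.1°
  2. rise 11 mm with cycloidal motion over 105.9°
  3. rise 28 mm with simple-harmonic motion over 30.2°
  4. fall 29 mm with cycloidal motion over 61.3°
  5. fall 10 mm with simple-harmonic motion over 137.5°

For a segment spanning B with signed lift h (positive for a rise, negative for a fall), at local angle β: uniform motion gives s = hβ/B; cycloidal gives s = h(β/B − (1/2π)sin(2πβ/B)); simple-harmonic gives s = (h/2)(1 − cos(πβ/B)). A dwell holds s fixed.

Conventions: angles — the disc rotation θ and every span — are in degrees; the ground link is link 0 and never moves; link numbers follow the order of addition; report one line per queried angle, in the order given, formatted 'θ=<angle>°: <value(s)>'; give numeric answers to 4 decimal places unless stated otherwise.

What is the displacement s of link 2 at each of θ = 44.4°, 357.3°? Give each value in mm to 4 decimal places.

seg 1 [0°–25.1°] dwell: s stays 0.0000
seg 2 [25.1°–131°] cycloidal, h=11: θ=44.4° here. β=19.3, B=105.9. 11·(0.1822 − sin(2π·0.1822)/(2π)) = 0.4103 → s = 0.4103
seg 2 [25.1°–131°] cycloidal, h=11: full span → s += 11 → s = 11.0000
seg 3 [131°–161.2°] simple-harmonic, h=28: full span → s += 28 → s = 39.0000
seg 4 [161.2°–222.5°] cycloidal, h=-29: full span → s += -29 → s = 10.0000
seg 5 [222.5°–360°] simple-harmonic, h=-10: θ=357.3° here. β=134.8, B=137.5. -10/2·(1 − cos(π·0.9804)) = -9.9905 → s = 0.0095

θ=44.4°: 0.4103
θ=357.3°: 0.0095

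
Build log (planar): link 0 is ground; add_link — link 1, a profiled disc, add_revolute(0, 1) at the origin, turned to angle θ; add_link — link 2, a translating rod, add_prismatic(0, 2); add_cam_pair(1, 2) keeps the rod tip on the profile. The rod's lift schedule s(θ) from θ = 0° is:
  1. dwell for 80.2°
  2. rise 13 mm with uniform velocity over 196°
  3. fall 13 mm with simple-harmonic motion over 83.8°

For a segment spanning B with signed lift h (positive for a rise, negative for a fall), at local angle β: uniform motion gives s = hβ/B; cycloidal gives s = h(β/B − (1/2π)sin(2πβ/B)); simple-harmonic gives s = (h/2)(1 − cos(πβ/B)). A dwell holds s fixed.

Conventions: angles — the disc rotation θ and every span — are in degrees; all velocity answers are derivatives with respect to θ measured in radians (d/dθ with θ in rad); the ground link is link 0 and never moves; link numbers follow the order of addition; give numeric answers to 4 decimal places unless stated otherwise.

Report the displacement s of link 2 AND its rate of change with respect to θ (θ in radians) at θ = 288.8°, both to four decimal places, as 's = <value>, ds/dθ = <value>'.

seg 1 [0°–80.2°] dwell: s stays 0.0000
seg 2 [80.2°–276.2°] uniform, h=13: full span → s += 13 → s = 13.0000
seg 3 [276.2°–360°] simple-harmonic, h=-13: θ=288.8° here. β=12.6, B=83.8. -13/2·(1 − cos(π·0.1504)) = -0.7118 → s = 12.2882
velocity in seg [276.2°–360°] (simple-harmonic), θ in radians: β = 12.6° = 0.2199 rad, B = 83.8° = 1.4626 rad; ds/dθ = (πh/(2B)) sin(πβ/B) = (π·(-13)/(2·1.4626)) sin(π·0.1504) = -6.352518 mm/rad

s = 12.2882, ds/dθ = -6.3525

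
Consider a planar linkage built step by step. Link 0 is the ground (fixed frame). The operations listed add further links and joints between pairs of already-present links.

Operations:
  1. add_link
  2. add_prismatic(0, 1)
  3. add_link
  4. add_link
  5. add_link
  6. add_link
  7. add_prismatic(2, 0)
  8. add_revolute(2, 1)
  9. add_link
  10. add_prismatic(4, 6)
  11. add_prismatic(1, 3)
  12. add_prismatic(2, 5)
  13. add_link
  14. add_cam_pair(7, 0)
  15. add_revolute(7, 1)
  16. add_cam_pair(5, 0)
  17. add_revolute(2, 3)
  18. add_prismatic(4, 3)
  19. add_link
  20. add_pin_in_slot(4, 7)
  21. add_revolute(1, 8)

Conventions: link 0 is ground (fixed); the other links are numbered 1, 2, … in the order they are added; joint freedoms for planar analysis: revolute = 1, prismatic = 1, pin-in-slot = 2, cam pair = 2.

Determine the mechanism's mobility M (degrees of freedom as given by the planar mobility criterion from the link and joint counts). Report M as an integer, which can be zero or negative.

L=1 J1=0 J2=0
add link → L=2 J1=0 J2=0
P@0,1 dof=1 J1 → L=2 J1=1 J2=0
add link → L=3 J1=1 J2=0
add link → L=4 J1=1 J2=0
add link → L=5 J1=1 J2=0
add link → L=6 J1=1 J2=0
P@2,0 dof=1 J1 → L=6 J1=2 J2=0
R@2,1 dof=1 J1 → L=6 J1=3 J2=0
add link → L=7 J1=3 J2=0
P@4,6 dof=1 J1 → L=7 J1=4 J2=0
P@1,3 dof=1 J1 → L=7 J1=5 J2=0
P@2,5 dof=1 J1 → L=7 J1=6 J2=0
add link → L=8 J1=6 J2=0
C@7,0 dof=2 J2 → L=8 J1=6 J2=1
R@7,1 dof=1 J1 → L=8 J1=7 J2=1
C@5,0 dof=2 J2 → L=8 J1=7 J2=2
R@2,3 dof=1 J1 → L=8 J1=8 J2=2
P@4,3 dof=1 J1 → L=8 J1=9 J2=2
add link → L=9 J1=9 J2=2
PS@4,7 dof=2 J2 → L=9 J1=9 J2=3
R@1,8 dof=1 J1 → L=9 J1=10 J2=3
M=3(L−1)−2J1−J2=3·8−2·10−3=1

M = 1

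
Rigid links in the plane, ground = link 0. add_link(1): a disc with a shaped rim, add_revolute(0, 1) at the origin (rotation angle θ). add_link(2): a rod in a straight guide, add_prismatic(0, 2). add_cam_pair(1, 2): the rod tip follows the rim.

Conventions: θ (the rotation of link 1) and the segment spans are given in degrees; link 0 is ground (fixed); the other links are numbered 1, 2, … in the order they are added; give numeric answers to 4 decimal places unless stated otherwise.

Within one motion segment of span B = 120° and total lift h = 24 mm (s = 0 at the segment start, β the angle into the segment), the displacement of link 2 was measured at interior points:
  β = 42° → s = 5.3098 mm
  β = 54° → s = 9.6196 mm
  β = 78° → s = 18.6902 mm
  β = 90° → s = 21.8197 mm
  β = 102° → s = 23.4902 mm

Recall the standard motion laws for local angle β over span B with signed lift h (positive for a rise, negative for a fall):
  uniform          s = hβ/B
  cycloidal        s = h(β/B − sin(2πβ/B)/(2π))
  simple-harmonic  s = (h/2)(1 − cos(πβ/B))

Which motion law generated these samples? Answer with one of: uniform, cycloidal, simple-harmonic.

candidates at β/B = r: uniform s = h·r (linear in β); cycloidal s = h·(r − sin(2πr)/(2π)); simple-harmonic s = (h/2)(1 − cos(πr))
β=42°: printed 5.3098 | uniform 8.4000, cycloidal 5.3098, simple-harmonic 6.5521
β=54°: printed 9.6196 | uniform 10.8000, cycloidal 9.6196, simple-harmonic 10.1228
β=78°: printed 18.6902 | uniform 15.6000, cycloidal 18.6902, simple-harmonic 17.4479
β=90°: printed 21.8197 | uniform 18.0000, cycloidal 21.8197, simple-harmonic 20.4853
β=102°: printed 23.4902 | uniform 20.4000, cycloidal 23.4902, simple-harmonic 22.6921
only one law matches every sample → cycloidal

cycloidal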